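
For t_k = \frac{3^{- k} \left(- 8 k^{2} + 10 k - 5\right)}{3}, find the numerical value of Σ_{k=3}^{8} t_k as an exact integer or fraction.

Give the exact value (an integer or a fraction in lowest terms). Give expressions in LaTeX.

The ratio is (8*k**2 + 6*k + 3)/(3*(8*k**2 - 10*k + 5)).
Take A(k)=1/3, B(k)=1, C(k)=k**2 - 5*k/4 + 5/8.
Set up (1/3)·f(k+1) − (1)·f(k) − (k**2 - 5*k/4 + 5/8) = 0.
Degrees (0,0,2) ⇒ d ≤ 2.
Match coefficients ⇒ f(k) = -3*(4*k**2 - k + 4)/8.
Then R = B(k−1)f/C = -3*(4*k**2 - k + 4)/(8*k**2 - 10*k + 5), so s_k = R(k)·t_k = (4*k**2 - k + 4)/3**k.
Check: Δs_k = (-8*k**2 + 10*k - 5)/(3*3**k). ✓
Sum = s_(9) − s_(3); s_(9) = 319/19683, s_(3) = 37/27 ⇒ -26654/19683.

Σ = -26654/19683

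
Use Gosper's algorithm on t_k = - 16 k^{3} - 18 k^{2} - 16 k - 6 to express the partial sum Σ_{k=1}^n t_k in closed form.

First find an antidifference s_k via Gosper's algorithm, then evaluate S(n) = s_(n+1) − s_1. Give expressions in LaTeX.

Ratio r(k) = (8*k**3 + 33*k**2 + 50*k + 28)/(8*k**3 + 9*k**2 + 8*k + 3).
So A=1 and B=1, with C=k**3 + 9*k**2/8 + k + 3/8.
f must satisfy (1)·f(k+1) − (1)·f(k) = k**3 + 9*k**2/8 + k + 3/8.
Degrees (0,0,3) ⇒ d ≤ 4.
Solving with deg f ≤ 4: f(k) = k*(4*k**3 - 2*k**2 + 3*k + 1)/16.
So s_k = (B(k−1)f/C)·t_k = (k*(4*k**3 - 2*k**2 + 3*k + 1)/(2*(8*k**3 + 9*k**2 + 8*k + 3)))·t_k = k*(-4*k**3 + 2*k**2 - 3*k - 1).
s_(k+1) − s_k = -16*k**3 - 18*k**2 - 16*k - 6 = t_k.
Evaluate: s_(n+1) = -4*n**4 - 14*n**3 - 21*n**2 - 17*n - 6; subtract s_(1) = -6 ⇒ S(n) = n*(-4*n**3 - 14*n**2 - 21*n - 17).

S(n) = n \left(- 4 n^{3} - 14 n^{2} - 21 n - 17\right)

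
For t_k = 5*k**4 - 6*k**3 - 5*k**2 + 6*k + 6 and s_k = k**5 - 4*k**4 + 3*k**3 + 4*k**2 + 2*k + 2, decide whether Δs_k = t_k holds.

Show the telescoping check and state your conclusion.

s_(k+1) = k**5 + k**4 - 3*k**3 - k**2 + 8*k + 8
s_(k+1) − s_k = 5*k**4 - 6*k**3 - 5*k**2 + 6*k + 6
(s_(k+1) − s_k) − t_k = 0

valid; difference matches t_k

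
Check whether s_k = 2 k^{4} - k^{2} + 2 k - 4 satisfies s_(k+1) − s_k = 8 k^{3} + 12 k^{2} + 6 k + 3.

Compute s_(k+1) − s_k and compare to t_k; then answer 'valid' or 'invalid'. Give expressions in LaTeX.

valid; difference matches t_k

s_(k+1) = 2*k + 2*(k + 1)**4 - (k + 1)**2 - 2
s_(k+1) − s_k = 8*k**3 + 12*k**2 + 6*k + 3
(s_(k+1) − s_k) − t_k = 0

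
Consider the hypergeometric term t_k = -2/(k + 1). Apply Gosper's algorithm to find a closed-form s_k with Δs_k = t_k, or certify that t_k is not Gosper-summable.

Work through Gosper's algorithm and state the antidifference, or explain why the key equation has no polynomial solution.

none — t_k is not Gosper-summable

Ratio r(k) = (k + 1)/(k + 2).
Gosper form: A/B · C(k+1)/C(k) with A=k + 1, B=k + 2, C=1.
Need (k + 1)·f(k+1) − (k + 1)·f(k) = 1.
deg f ≤ 0 (via 1,1,0).
f = c0 ⇒ A·f(k+1) − B(k−1)·f(k) − C = -1. The system {-1 = 0} is inconsistent; no antidifference.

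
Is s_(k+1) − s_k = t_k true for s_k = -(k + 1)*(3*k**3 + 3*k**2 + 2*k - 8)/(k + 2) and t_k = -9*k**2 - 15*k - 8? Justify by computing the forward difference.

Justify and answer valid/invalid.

s_(k+1) = k*(-3*k**3 - 18*k**2 - 41*k - 34)/(k + 3)
s_(k+1) − s_k = (-9*k**4 - 54*k**3 - 107*k**2 - 94*k - 24)/(k**2 + 5*k + 6)
(s_(k+1) − s_k) − t_k = 6*(k**3 + 5*k**2 + 6*k + 4)/(k**2 + 5*k + 6)

Invalid: residual 6*(k**3 + 5*k**2 + 6*k + 4)/(k**2 + 5*k + 6) ≠ 0.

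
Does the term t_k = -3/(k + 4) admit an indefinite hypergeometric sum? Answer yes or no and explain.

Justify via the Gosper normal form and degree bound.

Ratio r(k) = (k + 4)/(k + 5).
So A=k + 4 and B=k + 5, with C=1.
f must satisfy (k + 4)·f(k+1) − (k + 4)·f(k) = 1.
d = 0 from the (1,1,0) case.
Put f(k) = c0: A·f(k+1) − B(k−1)·f(k) − C = -1; need -1 = 0 — inconsistent ⇒ no f, not summable.

No — t_k has no hypergeometric antidifference.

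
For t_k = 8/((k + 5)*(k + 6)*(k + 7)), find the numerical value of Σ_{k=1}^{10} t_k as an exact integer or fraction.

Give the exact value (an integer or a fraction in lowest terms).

t_(k+1)/t_k = (k + 5)/(k + 8).
Normal form (A,B,C) = (k + 5, k + 8, 1).
Solve (k + 5)·f(k+1) − (k + 7)·f(k) = 1.
From deg A=1, deg B=1, deg C=0: d=2.
Match coefficients ⇒ f(k) = k*(k + 11)/60.
Certificate R = B(k−1)f/C = k*(k + 7)*(k + 11)/60 gives s_k = 2*k*(k + 11)/(15*(k + 5)*(k + 6)).
Δs = 8/(k**3 + 18*k**2 + 107*k + 210), as required.
Sum = s_(11) − s_(1); s_(11) = 121/1020, s_(1) = 4/105 ⇒ 115/1428.

Σ = 115/1428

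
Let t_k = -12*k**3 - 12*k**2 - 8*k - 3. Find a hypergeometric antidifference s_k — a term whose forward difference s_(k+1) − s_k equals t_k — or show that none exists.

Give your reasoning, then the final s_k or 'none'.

s_k = k*(-3*k**3 + 2*k**2 - k - 1)

Ratio r(k) = (12*k**3 + 48*k**2 + 68*k + 35)/(12*k**3 + 12*k**2 + 8*k + 3).
A = 1, B = 1, C = k**3 + k**2 + 2*k/3 + 1/4.
Need (1)·f(k+1) − (1)·f(k) = k**3 + k**2 + 2*k/3 + 1/4.
From deg A=0, deg B=0, deg C=3: d=4.
Coefficient equations give f(k) = k*(3*k**3 - 2*k**2 + k + 1)/12.
Then R = B(k−1)f/C = k*(3*k**3 - 2*k**2 + k + 1)/(12*k**3 + 12*k**2 + 8*k + 3), so s_k = R(k)·t_k = k*(-3*k**3 + 2*k**2 - k - 1).
Δs = -12*k**3 - 12*k**2 - 8*k - 3, as required.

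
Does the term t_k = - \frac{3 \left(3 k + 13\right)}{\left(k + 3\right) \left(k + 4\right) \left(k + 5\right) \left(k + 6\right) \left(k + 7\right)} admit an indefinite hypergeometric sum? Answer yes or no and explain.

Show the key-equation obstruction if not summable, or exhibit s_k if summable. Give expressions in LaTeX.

Yes. s_k = \frac{k \left(- k^{2} - 14 k - 63\right)}{30 \left(k^{3} + 14 k^{2} + 63 k + 90\right)}.

Compute t_(k+1)/t_k: get (k + 3)*(3*k + 16)/((k + 8)*(3*k + 13)).
Normal form (A,B,C) = (k + 3, k + 8, k + 13/3).
Solve (k + 3)·f(k+1) − (k + 7)·f(k) = k + 13/3.
Degrees (1,1,1) ⇒ d ≤ 4.
Solving with deg f ≤ 4: f(k) = k*(k + 4)*(k**2 + 14*k + 63)/270.
Then R = B(k−1)f/C = k*(k + 4)*(k + 7)*(k**2 + 14*k + 63)/(90*(3*k + 13)), so s_k = R(k)·t_k = k*(-k**2 - 14*k - 63)/(30*(k**3 + 14*k**2 + 63*k + 90)).
s_(k+1) − s_k = 3*(-3*k - 13)/(k**5 + 25*k**4 + 245*k**3 + 1175*k**2 + 2754*k + 2520) = t_k.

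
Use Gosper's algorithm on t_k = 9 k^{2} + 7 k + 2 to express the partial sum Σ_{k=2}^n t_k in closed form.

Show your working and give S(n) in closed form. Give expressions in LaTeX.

r(k) = (9*k**2 + 25*k + 18)/(9*k**2 + 7*k + 2) after simplifying.
Take A(k)=1, B(k)=1, C(k)=k**2 + 7*k/9 + 2/9.
Set up (1)·f(k+1) − (1)·f(k) − (k**2 + 7*k/9 + 2/9) = 0.
From deg A=0, deg B=0, deg C=2: d=3.
Match coefficients ⇒ f(k) = k**2*(3*k - 1)/9.
Certificate R = B(k−1)f/C = k**2*(3*k - 1)/(9*k**2 + 7*k + 2) gives s_k = k**2*(3*k - 1).
Check: Δs_k = 9*k**2 + 7*k + 2. ✓
Σ_(k=2)^n t_k = s_(n+1) − s_(2) = (3*n**3 + 8*n**2 + 7*n + 2) − (20), i.e. 3*n**3 + 8*n**2 + 7*n - 18.

S(n) = 3 n^{3} + 8 n^{2} + 7 n - 18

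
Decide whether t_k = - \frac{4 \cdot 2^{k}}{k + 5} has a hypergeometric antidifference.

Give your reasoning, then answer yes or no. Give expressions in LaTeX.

No — t_k has no hypergeometric antidifference.

t_(k+1)/t_k = 2*(k + 5)/(k + 6).
Normal form (A,B,C) = (2*k + 10, k + 6, 1).
Set up (2*k + 10)·f(k+1) − (k + 5)·f(k) − (1) = 0.
d = -1 from the (1,1,0) case.
Negative degree bound (-1): no f exists, t_k not Gosper-summable.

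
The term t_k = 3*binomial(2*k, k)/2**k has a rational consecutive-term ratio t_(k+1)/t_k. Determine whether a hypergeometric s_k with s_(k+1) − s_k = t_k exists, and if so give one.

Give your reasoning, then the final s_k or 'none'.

r(k) = (2*k + 1)/(k + 1) after simplifying.
A = 2*k + 1, B = k + 1, C = 1.
Solve (2*k + 1)·f(k+1) − (k)·f(k) = 1.
d = -1 from the (1,1,0) case.
Bound -1 < 0, so the key equation has no polynomial solution.

no hypergeometric antidifference exists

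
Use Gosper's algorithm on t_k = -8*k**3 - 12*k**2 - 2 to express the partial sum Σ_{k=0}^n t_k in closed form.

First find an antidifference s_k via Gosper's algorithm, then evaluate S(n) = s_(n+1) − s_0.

S(n) = -2*n**4 - 8*n**3 - 8*n**2 - 4*n - 2

Step 1: r(k) = (4*(k + 1)**3 + 6*(k + 1)**2 + 1)/(4*k**3 + 6*k**2 + 1).
Factor: A=1; B=1; C=k**3 + 3*k**2/2 + 1/4.
Key eq: (1)·f(k+1) = (1)·f(k) + (k**3 + 3*k**2/2 + 1/4).
From deg A=0, deg B=0, deg C=3: d=4.
Solve for f: f(k) = k*(k**3 - 2*k + 2)/4 (degree 4 ≤ 4).
Certificate R = B(k−1)f/C = k*(k**3 - 2*k + 2)/(4*k**3 + 6*k**2 + 1) gives s_k = 2*k*(-k**3 + 2*k - 2).
Verify: -8*k**3 - 12*k**2 - 2 matches t_k.
Evaluate: s_(n+1) = -2*n**4 - 8*n**3 - 8*n**2 - 4*n - 2; subtract s_(0) = 0 ⇒ S(n) = -2*n**4 - 8*n**3 - 8*n**2 - 4*n - 2.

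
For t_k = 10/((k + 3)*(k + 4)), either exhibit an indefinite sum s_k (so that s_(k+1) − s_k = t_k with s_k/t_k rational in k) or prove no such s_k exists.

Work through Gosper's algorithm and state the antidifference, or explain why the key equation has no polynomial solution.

t_(k+1)/t_k = (k + 3)/(k + 5).
Factor: A=k + 3; B=k + 5; C=1.
f must satisfy (k + 3)·f(k+1) − (k + 4)·f(k) = 1.
Degrees (1,1,0) ⇒ d ≤ 1.
Match coefficients ⇒ f(k) = k/3.
Then R = B(k−1)f/C = k*(k + 4)/3, so s_k = R(k)·t_k = 10*k/(3*(k + 3)).
s_(k+1) − s_k = 10/(k**2 + 7*k + 12) = t_k.

s_k = 10*k/(3*(k + 3))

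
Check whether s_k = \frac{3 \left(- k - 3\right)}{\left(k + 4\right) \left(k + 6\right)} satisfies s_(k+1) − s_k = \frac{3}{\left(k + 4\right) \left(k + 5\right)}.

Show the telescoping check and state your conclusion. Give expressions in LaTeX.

Invalid: residual \frac{9 \left(- 2 k - 11\right)}{k^{4} + 22 k^{3} + 179 k^{2} + 638 k + 840} ≠ 0.

s_(k+1) = 3*(-k - 4)/((k + 5)*(k + 7))
s_(k+1) − s_k = 3*(k**2 + 7*k + 9)/(k**4 + 22*k**3 + 179*k**2 + 638*k + 840)
(s_(k+1) − s_k) − t_k = 9*(-2*k - 11)/(k**4 + 22*k**3 + 179*k**2 + 638*k + 840)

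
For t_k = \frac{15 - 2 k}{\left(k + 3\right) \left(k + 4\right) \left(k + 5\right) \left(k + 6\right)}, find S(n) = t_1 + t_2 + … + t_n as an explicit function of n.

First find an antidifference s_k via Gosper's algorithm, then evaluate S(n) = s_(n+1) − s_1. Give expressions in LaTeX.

S(n) = \frac{n \left(n^{2} + 15 n + 114\right)}{40 \left(n^{3} + 15 n^{2} + 74 n + 120\right)}

t_(k+1)/t_k = (k + 3)*(2*k - 13)/((k + 7)*(2*k - 15)).
Factor: A=k + 3; B=k + 7; C=k - 15/2.
Key eq: (k + 3)·f(k+1) = (k + 6)·f(k) + (k - 15/2).
Degrees (1,1,1) ⇒ d ≤ 3.
Coefficient equations give f(k) = -k*(k**2 + 12*k + 62)/30.
Get s_k = R·t_k = k*(k**2 + 12*k + 62)/(15*(k + 3)*(k + 4)*(k + 5)) with R(k) = B(k−1)f(k)/C(k) = -k*(k + 6)*(k**2 + 12*k + 62)/(15*(2*k - 15)).
Verify: (15 - 2*k)/(k**4 + 18*k**3 + 119*k**2 + 342*k + 360) matches t_k.
Evaluate: s_(n+1) = (n**3 + 15*n**2 + 89*n + 75)/(15*(n**3 + 15*n**2 + 74*n + 120)); subtract s_(1) = 1/24 ⇒ S(n) = n*(n**2 + 15*n + 114)/(40*(n**3 + 15*n**2 + 74*n + 120)).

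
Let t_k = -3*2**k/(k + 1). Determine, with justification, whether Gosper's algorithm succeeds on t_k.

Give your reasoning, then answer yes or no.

No; the degree bound rules out any f.

The ratio is 2*(k + 1)/(k + 2).
So A=2*k + 2 and B=k + 2, with C=1.
Key eq: (2*k + 2)·f(k+1) = (k + 1)·f(k) + (1).
From deg A=1, deg B=1, deg C=0: d=-1.
deg f ≤ -1 is impossible — no certificate.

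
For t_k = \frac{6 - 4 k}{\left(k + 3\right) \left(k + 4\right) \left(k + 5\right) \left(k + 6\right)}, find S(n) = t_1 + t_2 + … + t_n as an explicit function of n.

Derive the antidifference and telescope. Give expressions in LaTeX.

Ratio r(k) = (k + 3)*(2*k - 1)/((k + 7)*(2*k - 3)).
Gosper form: A/B · C(k+1)/C(k) with A=k + 3, B=k + 7, C=k - 3/2.
Key eq: (k + 3)·f(k+1) = (k + 6)·f(k) + (k - 3/2).
Bound: deg f ≤ 3.
Solving with deg f ≤ 3: f(k) = -k/2.
R(k) = B(k−1)·f(k)/C(k) = -k*(k + 6)/(2*k - 3); s_k = R·t_k = 2*k/((k + 3)*(k + 4)*(k + 5)).
Verify: 2*(3 - 2*k)/(k**4 + 18*k**3 + 119*k**2 + 342*k + 360) matches t_k.
Evaluate: s_(n+1) = 2*(n + 1)/(n**3 + 15*n**2 + 74*n + 120); subtract s_(1) = 1/60 ⇒ S(n) = n*(-n**2 - 15*n + 46)/(60*(n**3 + 15*n**2 + 74*n + 120)).

S(n) = \frac{n \left(- n^{2} - 15 n + 46\right)}{60 \left(n^{3} + 15 n^{2} + 74 n + 120\right)}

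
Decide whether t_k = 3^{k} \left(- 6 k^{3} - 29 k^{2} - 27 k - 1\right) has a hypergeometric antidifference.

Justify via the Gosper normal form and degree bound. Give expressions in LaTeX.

Yes. s_k = 3^{k} \left(- 3 k^{3} - k^{2} + 3 k + 1\right).

r(k) = 3*(6*k**3 + 47*k**2 + 103*k + 63)/(6*k**3 + 29*k**2 + 27*k + 1) after simplifying.
Factor: A=3; B=1; C=k**3 + 29*k**2/6 + 9*k/2 + 1/6.
Key eq: (3)·f(k+1) = (1)·f(k) + (k**3 + 29*k**2/6 + 9*k/2 + 1/6).
deg f ≤ 3 (via 0,0,3).
Coefficient equations give f(k) = (k - 1)*(k + 1)*(3*k + 1)/6.
Certificate R = B(k−1)f/C = (k - 1)*(k + 1)*(3*k + 1)/(6*k**3 + 29*k**2 + 27*k + 1) gives s_k = 3**k*(-3*k**3 - k**2 + 3*k + 1).
Δs = 3**k*(-6*k**3 - 29*k**2 - 27*k - 1), as required.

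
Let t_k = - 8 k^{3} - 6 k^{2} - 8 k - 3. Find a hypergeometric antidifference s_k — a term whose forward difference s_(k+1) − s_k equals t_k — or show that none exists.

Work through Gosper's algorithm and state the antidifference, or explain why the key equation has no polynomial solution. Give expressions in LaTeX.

s_k = k^{2} \left(- 2 k^{2} + 2 k - 3\right)

Step 1: r(k) = (8*k**3 + 30*k**2 + 44*k + 25)/(8*k**3 + 6*k**2 + 8*k + 3).
So A=1 and B=1, with C=k**3 + 3*k**2/4 + k + 3/8.
Need (1)·f(k+1) − (1)·f(k) = k**3 + 3*k**2/4 + k + 3/8.
deg f ≤ 4 (via 0,0,3).
A polynomial solution: f(k) = k**2*(2*k**2 - 2*k + 3)/8.
Get s_k = R·t_k = k**2*(-2*k**2 + 2*k - 3) with R(k) = B(k−1)f(k)/C(k) = k**2*(2*k**2 - 2*k + 3)/(8*k**3 + 6*k**2 + 8*k + 3).
Verify: -8*k**3 - 6*k**2 - 8*k - 3 matches t_k.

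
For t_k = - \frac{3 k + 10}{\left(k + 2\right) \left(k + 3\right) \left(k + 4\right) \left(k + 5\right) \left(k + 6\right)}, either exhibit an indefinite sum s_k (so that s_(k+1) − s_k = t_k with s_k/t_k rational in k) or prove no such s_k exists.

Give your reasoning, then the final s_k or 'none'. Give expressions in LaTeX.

t_(k+1)/t_k = (k + 2)*(3*k + 13)/((k + 7)*(3*k + 10)).
A = k + 2, B = k + 7, C = k + 10/3.
f must satisfy (k + 2)·f(k+1) − (k + 6)·f(k) = k + 10/3.
deg f ≤ 4 (via 1,1,1).
Coefficient equations give f(k) = k*(k + 3)*(k**2 + 11*k + 38)/120.
Then R = B(k−1)f/C = k*(k + 3)*(k + 6)*(k**2 + 11*k + 38)/(40*(3*k + 10)), so s_k = R(k)·t_k = k*(-k**2 - 11*k - 38)/(40*(k**3 + 11*k**2 + 38*k + 40)).
Δs = (-3*k - 10)/(k**5 + 20*k**4 + 155*k**3 + 580*k**2 + 1044*k + 720), as required.

s_k = \frac{k \left(- k^{2} - 11 k - 38\right)}{40 \left(k^{3} + 11 k^{2} + 38 k + 40\right)}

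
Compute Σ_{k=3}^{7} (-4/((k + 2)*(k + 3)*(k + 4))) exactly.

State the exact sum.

Σ = -8/165

r(k) = (k + 2)/(k + 5) after simplifying.
Take A(k)=k + 2, B(k)=k + 5, C(k)=1.
Solve (k + 2)·f(k+1) − (k + 4)·f(k) = 1.
d = 2 from the (1,1,0) case.
Solve for f: f(k) = k*(k + 5)/12 (degree 2 ≤ 2).
Get s_k = R·t_k = k*(-k - 5)/(3*(k + 2)*(k + 3)) with R(k) = B(k−1)f(k)/C(k) = k*(k + 4)*(k + 5)/12.
Δs = -4/(k**3 + 9*k**2 + 26*k + 24), as required.
Evaluate s at k=8 and k=3: -52/165 and -4/15; difference -8/165.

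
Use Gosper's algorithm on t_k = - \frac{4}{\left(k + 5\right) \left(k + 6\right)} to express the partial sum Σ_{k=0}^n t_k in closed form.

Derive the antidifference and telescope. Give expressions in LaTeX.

S(n) = \frac{4 \left(- n - 1\right)}{5 \left(n + 6\right)}

Step 1: r(k) = (k + 5)/(k + 7).
So A=k + 5 and B=k + 7, with C=1.
Set up (k + 5)·f(k+1) − (k + 6)·f(k) − (1) = 0.
Bound: deg f ≤ 1.
A polynomial solution: f(k) = k/5.
Certificate R = B(k−1)f/C = k*(k + 6)/5 gives s_k = -4*k/(5*k + 25).
Verify: -4/(k**2 + 11*k + 30) matches t_k.
Σ_(k=0)^n t_k = s_(n+1) − s_(0) = (4*(-n - 1)/(5*(n + 6))) − (0), i.e. 4*(-n - 1)/(5*(n + 6)).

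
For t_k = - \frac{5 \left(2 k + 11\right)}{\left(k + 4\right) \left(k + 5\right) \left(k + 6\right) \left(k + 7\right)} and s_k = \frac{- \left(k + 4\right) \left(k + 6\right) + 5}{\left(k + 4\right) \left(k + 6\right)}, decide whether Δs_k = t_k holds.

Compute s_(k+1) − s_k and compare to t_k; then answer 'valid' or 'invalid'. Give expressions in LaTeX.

s_(k+1) = (-(k + 5)*(k + 7) + 5)/((k + 5)*(k + 7))
s_(k+1) − s_k = 5*(-2*k - 11)/(k**4 + 22*k**3 + 179*k**2 + 638*k + 840)
(s_(k+1) − s_k) − t_k = 0

Valid: the claim telescopes to t_k.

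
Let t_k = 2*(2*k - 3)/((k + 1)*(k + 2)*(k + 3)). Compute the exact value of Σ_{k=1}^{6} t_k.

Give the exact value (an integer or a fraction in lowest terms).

Compute t_(k+1)/t_k: get (k + 1)*(2*k - 1)/((k + 4)*(2*k - 3)).
Factor: A=k + 1; B=k + 4; C=k - 3/2.
Set up (k + 1)·f(k+1) − (k + 3)·f(k) − (k - 3/2) = 0.
Bound: deg f ≤ 2.
Solve for f: f(k) = -k*(k + 11)/8 (degree 2 ≤ 2).
R(k) = B(k−1)·f(k)/C(k) = -k*(k + 3)*(k + 11)/(4*(2*k - 3)); s_k = R·t_k = k*(-k - 11)/(2*(k + 1)*(k + 2)).
Δs = 2*(2*k - 3)/(k**3 + 6*k**2 + 11*k + 6), as required.
Evaluate s at k=7 and k=1: -7/8 and -1; difference 1/8.

Σ = 1/8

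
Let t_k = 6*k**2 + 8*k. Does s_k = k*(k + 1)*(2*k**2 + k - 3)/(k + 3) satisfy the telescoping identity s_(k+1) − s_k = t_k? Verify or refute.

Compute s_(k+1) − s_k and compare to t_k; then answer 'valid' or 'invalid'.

Invalid: residual 2*k*(-4*k**2 - 25*k - 27)/(k**2 + 7*k + 12) ≠ 0.

s_(k+1) = (k + 1)*(k + 2)*(k + 2*(k + 1)**2 - 2)/(k + 4)
s_(k+1) − s_k = 6*k*(k**3 + 7*k**2 + 13*k + 7)/(k**2 + 7*k + 12)
(s_(k+1) − s_k) − t_k = 2*k*(-4*k**2 - 25*k - 27)/(k**2 + 7*k + 12)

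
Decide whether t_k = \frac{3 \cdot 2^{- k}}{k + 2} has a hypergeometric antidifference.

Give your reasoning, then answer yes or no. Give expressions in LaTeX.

No — t_k has no hypergeometric antidifference.

The ratio is (k + 2)/(2*(k + 3)).
Take A(k)=k/2 + 1, B(k)=k + 3, C(k)=1.
f must satisfy (k/2 + 1)·f(k+1) − (k + 2)·f(k) = 1.
d = -1 from the (1,1,0) case.
d = -1 < 0 ⇒ no nonzero polynomial f; not summable.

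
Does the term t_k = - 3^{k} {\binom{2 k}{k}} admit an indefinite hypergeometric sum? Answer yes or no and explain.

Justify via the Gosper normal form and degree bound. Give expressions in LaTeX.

No — negative degree bound, so no certificate f.

r(k) = 6*(2*k + 1)/(k + 1) after simplifying.
Gosper form: A/B · C(k+1)/C(k) with A=12*k + 6, B=k + 1, C=1.
f must satisfy (12*k + 6)·f(k+1) − (k)·f(k) = 1.
Bound: deg f ≤ -1.
Negative degree bound (-1): no f exists, t_k not Gosper-summable.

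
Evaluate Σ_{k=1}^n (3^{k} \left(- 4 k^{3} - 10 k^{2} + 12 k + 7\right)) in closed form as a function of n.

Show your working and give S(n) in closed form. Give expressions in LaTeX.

Step 1: r(k) = 3*(4*k**3 + 22*k**2 + 20*k - 5)/(4*k**3 + 10*k**2 - 12*k - 7).
Take A(k)=3, B(k)=1, C(k)=k**3 + 5*k**2/2 - 3*k - 7/4.
Key eq: (3)·f(k+1) = (1)·f(k) + (k**3 + 5*k**2/2 - 3*k - 7/4).
deg f ≤ 3 (via 0,0,3).
A polynomial solution: f(k) = (2*k**3 - 4*k**2 - 3*k + 4)/4.
R(k) = B(k−1)·f(k)/C(k) = (2*k**3 - 4*k**2 - 3*k + 4)/(4*k**3 + 10*k**2 - 12*k - 7); s_k = R·t_k = 3**k*(-2*k**3 + 4*k**2 + 3*k - 4).
s_(k+1) − s_k = 3**k*(-4*k**3 - 10*k**2 + 12*k + 7) = t_k.
Evaluate: s_(n+1) = 3**(n + 1)*(-2*n**3 - 2*n**2 + 5*n + 1); subtract s_(1) = 3 ⇒ S(n) = -6*3**n*n**3 - 6*3**n*n**2 + 15*3**n*n + 3*3**n - 3.

S(n) = - 6 \cdot 3^{n} n^{3} - 6 \cdot 3^{n} n^{2} + 15 \cdot 3^{n} n + 3 \cdot 3^{n} - 3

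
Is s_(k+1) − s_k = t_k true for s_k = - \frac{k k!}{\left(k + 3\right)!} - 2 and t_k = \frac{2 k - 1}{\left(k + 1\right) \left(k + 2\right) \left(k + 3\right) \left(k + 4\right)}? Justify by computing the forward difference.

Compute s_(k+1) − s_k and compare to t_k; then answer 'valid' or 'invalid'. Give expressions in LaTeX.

s_(k+1) = -(2*k**3 + 18*k**2 + 53*k + 49)/((k + 2)*(k + 3)*(k + 4))
s_(k+1) − s_k = (2*k - 1)/((k + 1)*(k + 2)*(k + 3)*(k + 4))
(s_(k+1) − s_k) − t_k = 0

Valid: the claim telescopes to t_k.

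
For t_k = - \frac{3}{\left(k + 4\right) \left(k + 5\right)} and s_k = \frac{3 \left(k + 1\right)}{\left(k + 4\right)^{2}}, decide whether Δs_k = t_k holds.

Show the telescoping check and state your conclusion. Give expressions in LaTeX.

Invalid: residual \frac{9 \left(2 k + 9\right)}{k^{4} + 18 k^{3} + 121 k^{2} + 360 k + 400} ≠ 0.

s_(k+1) = 3*(k + 2)/(k + 5)**2
s_(k+1) − s_k = 3*(-k**2 - 3*k + 7)/(k**4 + 18*k**3 + 121*k**2 + 360*k + 400)
(s_(k+1) − s_k) − t_k = 9*(2*k + 9)/(k**4 + 18*k**3 + 121*k**2 + 360*k + 400)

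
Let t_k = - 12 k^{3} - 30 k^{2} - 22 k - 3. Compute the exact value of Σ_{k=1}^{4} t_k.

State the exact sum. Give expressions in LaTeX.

Σ = -2332

Ratio r(k) = (12*k**3 + 66*k**2 + 118*k + 67)/(12*k**3 + 30*k**2 + 22*k + 3).
A = 1, B = 1, C = k**3 + 5*k**2/2 + 11*k/6 + 1/4.
Need (1)·f(k+1) − (1)·f(k) = k**3 + 5*k**2/2 + 11*k/6 + 1/4.
d = 4 from the (0,0,3) case.
Coefficient equations give f(k) = k*(3*k**3 + 4*k**2 - k - 3)/12.
Get s_k = R·t_k = k*(-3*k**3 - 4*k**2 + k + 3) with R(k) = B(k−1)f(k)/C(k) = k*(3*k**3 + 4*k**2 - k - 3)/(12*k**3 + 30*k**2 + 22*k + 3).
Verify: -12*k**3 - 30*k**2 - 22*k - 3 matches t_k.
Telescoping: Σ = s_(5) − s_(1) = -2335 − (-3) = -2332.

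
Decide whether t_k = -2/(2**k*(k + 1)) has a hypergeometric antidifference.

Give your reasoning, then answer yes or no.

r(k) = (k + 1)/(2*(k + 2)) after simplifying.
Take A(k)=k/2 + 1/2, B(k)=k + 2, C(k)=1.
Key eq: (k/2 + 1/2)·f(k+1) = (k + 1)·f(k) + (1).
Degrees (1,1,0) ⇒ d ≤ -1.
Bound -1 < 0, so the key equation has no polynomial solution.

No. Not Gosper-summable.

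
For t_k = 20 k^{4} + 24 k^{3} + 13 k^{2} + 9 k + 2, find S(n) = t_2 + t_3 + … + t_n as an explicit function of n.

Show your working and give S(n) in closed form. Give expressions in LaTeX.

Compute t_(k+1)/t_k: get (20*k**4 + 104*k**3 + 205*k**2 + 187*k + 68)/(20*k**4 + 24*k**3 + 13*k**2 + 9*k + 2).
Factor: A=1; B=1; C=k**4 + 6*k**3/5 + 13*k**2/20 + 9*k/20 + 1/10.
f must satisfy (1)·f(k+1) − (1)·f(k) = k**4 + 6*k**3/5 + 13*k**2/20 + 9*k/20 + 1/10.
Bound: deg f ≤ 5.
A polynomial solution: f(k) = k*(4*k**4 - 4*k**3 - k**2 + 4*k - 1)/20.
Get s_k = R·t_k = k*(4*k**4 - 4*k**3 - k**2 + 4*k - 1) with R(k) = B(k−1)f(k)/C(k) = k*(4*k**4 - 4*k**3 - k**2 + 4*k - 1)/(20*k**4 + 24*k**3 + 13*k**2 + 9*k + 2).
Δs = 20*k**4 + 24*k**3 + 13*k**2 + 9*k + 2, as required.
Σ_(k=2)^n t_k = s_(n+1) − s_(2) = (4*n**5 + 16*n**4 + 23*n**3 + 17*n**2 + 8*n + 2) − (70), i.e. 4*n**5 + 16*n**4 + 23*n**3 + 17*n**2 + 8*n - 68.

S(n) = 4 n^{5} + 16 n^{4} + 23 n^{3} + 17 n^{2} + 8 n - 68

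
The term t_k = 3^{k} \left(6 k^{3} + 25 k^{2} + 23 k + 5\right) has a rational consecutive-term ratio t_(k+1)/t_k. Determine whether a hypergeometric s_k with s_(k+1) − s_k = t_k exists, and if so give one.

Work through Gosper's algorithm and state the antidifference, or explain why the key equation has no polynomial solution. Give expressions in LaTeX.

The ratio is 3*(6*k**3 + 43*k**2 + 91*k + 59)/(6*k**3 + 25*k**2 + 23*k + 5).
Normal form (A,B,C) = (3, 1, k**3 + 25*k**2/6 + 23*k/6 + 5/6).
f must satisfy (3)·f(k+1) − (1)·f(k) = k**3 + 25*k**2/6 + 23*k/6 + 5/6.
Degrees (0,0,3) ⇒ d ≤ 3.
Solving with deg f ≤ 3: f(k) = (3*k**3 - k**2 + k - 2)/6.
R(k) = B(k−1)·f(k)/C(k) = (3*k**3 - k**2 + k - 2)/(6*k**3 + 25*k**2 + 23*k + 5); s_k = R·t_k = 3**k*(3*k**3 - k**2 + k - 2).
Δs = 3**k*(6*k**3 + 25*k**2 + 23*k + 5), as required.

s_k = 3^{k} \left(3 k^{3} - k^{2} + k - 2\right)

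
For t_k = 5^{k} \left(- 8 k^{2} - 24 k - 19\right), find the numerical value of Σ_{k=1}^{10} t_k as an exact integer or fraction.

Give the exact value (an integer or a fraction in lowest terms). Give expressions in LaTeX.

t_(k+1)/t_k = 5*(8*k**2 + 40*k + 51)/(8*k**2 + 24*k + 19).
Normal form (A,B,C) = (5, 1, k**2 + 3*k + 19/8).
Key eq: (5)·f(k+1) = (1)·f(k) + (k**2 + 3*k + 19/8).
deg f ≤ 2 (via 0,0,2).
A polynomial solution: f(k) = (2*k**2 + k + 1)/8.
Certificate R = B(k−1)f/C = (2*k**2 + k + 1)/(8*k**2 + 24*k + 19) gives s_k = 5**k*(-2*k**2 - k - 1).
Verify: 5**k*(-8*k**2 - 24*k - 19) matches t_k.
Sum = s_(11) − s_(1); s_(11) = -12402343750, s_(1) = -20 ⇒ -12402343730.

Σ = -12402343730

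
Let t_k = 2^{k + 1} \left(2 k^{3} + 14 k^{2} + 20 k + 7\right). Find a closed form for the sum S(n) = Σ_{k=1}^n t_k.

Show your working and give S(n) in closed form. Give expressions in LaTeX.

S(n) = 8 \cdot 2^{n} n^{3} + 32 \cdot 2^{n} n^{2} + 40 \cdot 2^{n} n + 12 \cdot 2^{n} - 12

Ratio r(k) = 2*(2*k**3 + 20*k**2 + 54*k + 43)/(2*k**3 + 14*k**2 + 20*k + 7).
Take A(k)=2, B(k)=1, C(k)=k**3 + 7*k**2 + 10*k + 7/2.
Set up (2)·f(k+1) − (1)·f(k) − (k**3 + 7*k**2 + 10*k + 7/2) = 0.
From deg A=0, deg B=0, deg C=3: d=3.
Coefficient equations give f(k) = (2*k**3 + 2*k**2 - 1)/2.
So s_k = (B(k−1)f/C)·t_k = ((2*k**3 + 2*k**2 - 1)/(2*k**3 + 14*k**2 + 20*k + 7))·t_k = 2**(k + 1)*(2*k**3 + 2*k**2 - 1).
Check: Δs_k = 2**(k + 1)*(2*k**3 + 14*k**2 + 20*k + 7). ✓
s_(n+1) = 2**(n + 2)*(2*n**3 + 8*n**2 + 10*n + 3) and s_(1) = 12, so S(n) = 8*2**n*n**3 + 32*2**n*n**2 + 40*2**n*n + 12*2**n - 12.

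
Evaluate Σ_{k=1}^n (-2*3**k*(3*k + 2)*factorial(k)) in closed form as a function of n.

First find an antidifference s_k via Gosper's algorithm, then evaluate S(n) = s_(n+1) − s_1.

S(n) = -6*3**n*factorial(n + 1) + 6

Step 1: r(k) = 3*(k + 1)*(3*k + 5)/(3*k + 2).
Gosper form: A/B · C(k+1)/C(k) with A=3*k + 3, B=1, C=k + 2/3.
Set up (3*k + 3)·f(k+1) − (1)·f(k) − (k + 2/3) = 0.
Degrees (1,0,1) ⇒ d ≤ 0.
Coefficient equations give f(k) = 1/3.
Certificate R = B(k−1)f/C = 1/(3*k + 2) gives s_k = -2*3**k*factorial(k).
Check: Δs_k = -2*3**k*(3*k + 2)*factorial(k). ✓
s_(n+1) = -6*3**n*factorial(n + 1) and s_(1) = -6, so S(n) = -6*3**n*factorial(n + 1) + 6.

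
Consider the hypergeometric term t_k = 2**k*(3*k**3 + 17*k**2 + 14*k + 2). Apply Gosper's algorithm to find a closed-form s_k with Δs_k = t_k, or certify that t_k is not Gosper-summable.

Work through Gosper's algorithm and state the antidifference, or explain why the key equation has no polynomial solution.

Step 1: r(k) = 2*(3*k**3 + 26*k**2 + 57*k + 36)/(3*k**3 + 17*k**2 + 14*k + 2).
Normal form (A,B,C) = (2, 1, k**3 + 17*k**2/3 + 14*k/3 + 2/3).
f must satisfy (2)·f(k+1) − (1)·f(k) = k**3 + 17*k**2/3 + 14*k/3 + 2/3.
d = 3 from the (0,0,3) case.
Solving with deg f ≤ 3: f(k) = (k - 1)*(3*k**2 + 2*k + 2)/3.
Certificate R = B(k−1)f/C = (k - 1)*(3*k**2 + 2*k + 2)/(3*k**3 + 17*k**2 + 14*k + 2) gives s_k = 2**k*(3*k**3 - k**2 - 2).
Check: Δs_k = 2**k*(3*k**3 + 17*k**2 + 14*k + 2). ✓

s_k = 2**k*(3*k**3 - k**2 - 2)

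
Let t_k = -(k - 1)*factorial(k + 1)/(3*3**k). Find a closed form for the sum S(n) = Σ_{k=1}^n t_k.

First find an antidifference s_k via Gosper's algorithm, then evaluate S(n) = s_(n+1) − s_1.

S(n) = 2/3 - factorial(n + 2)/(3*3**n)

Compute t_(k+1)/t_k: get k*(k + 2)/(3*(k - 1)).
A = k/3 + 2/3, B = 1, C = k - 1.
Need (k/3 + 2/3)·f(k+1) − (1)·f(k) = k - 1.
deg f ≤ 0 (via 1,0,1).
Match coefficients ⇒ f(k) = 3.
Certificate R = B(k−1)f/C = 3/(k - 1) gives s_k = -factorial(k + 1)/3**k.
Check: Δs_k = -(k - 1)*factorial(k + 1)/(3*3**k). ✓
Evaluate: s_(n+1) = -3**(-n - 1)*factorial(n + 2); subtract s_(1) = -2/3 ⇒ S(n) = 2/3 - factorial(n + 2)/(3*3**n).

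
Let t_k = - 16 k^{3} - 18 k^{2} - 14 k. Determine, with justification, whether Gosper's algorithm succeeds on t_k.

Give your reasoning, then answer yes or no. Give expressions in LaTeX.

Yes. s_k = 2 k \left(- 2 k^{3} + k^{2} - k + 2\right).

The ratio is (8*k**3 + 33*k**2 + 49*k + 24)/(k*(8*k**2 + 9*k + 7)).
So A=1 and B=1, with C=k**3 + 9*k**2/8 + 7*k/8.
Set up (1)·f(k+1) − (1)·f(k) − (k**3 + 9*k**2/8 + 7*k/8) = 0.
Bound: deg f ≤ 4.
Solving with deg f ≤ 4: f(k) = k*(k - 1)*(2*k**2 + k + 2)/8.
R(k) = B(k−1)·f(k)/C(k) = (k - 1)*(2*k**2 + k + 2)/(8*k**2 + 9*k + 7); s_k = R·t_k = 2*k*(-2*k**3 + k**2 - k + 2).
Verify: 2*k*(-8*k**2 - 9*k - 7) matches t_k.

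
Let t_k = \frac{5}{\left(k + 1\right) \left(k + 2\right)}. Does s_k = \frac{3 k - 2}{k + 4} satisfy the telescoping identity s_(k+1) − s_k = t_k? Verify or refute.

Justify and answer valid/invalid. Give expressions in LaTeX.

s_(k+1) = (3*k + 1)/(k + 5)
s_(k+1) − s_k = 14/(k**2 + 9*k + 20)
(s_(k+1) − s_k) − t_k = 3*(3*k**2 - k - 24)/(k**4 + 12*k**3 + 49*k**2 + 78*k + 40)

Invalid: residual \frac{3 \left(3 k^{2} - k - 24\right)}{k^{4} + 12 k^{3} + 49 k^{2} + 78 k + 40} ≠ 0.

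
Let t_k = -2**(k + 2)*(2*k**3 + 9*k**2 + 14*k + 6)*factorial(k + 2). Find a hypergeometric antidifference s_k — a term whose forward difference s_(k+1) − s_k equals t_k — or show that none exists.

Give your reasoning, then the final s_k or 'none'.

s_k = -2**(k + 2)*k**2*factorial(k + 2)

The ratio is 2*(2*k**4 + 21*k**3 + 83*k**2 + 145*k + 93)/(2*k**3 + 9*k**2 + 14*k + 6).
So A=2*k + 6 and B=1, with C=k**3 + 9*k**2/2 + 7*k + 3.
Solve (2*k + 6)·f(k+1) − (1)·f(k) = k**3 + 9*k**2/2 + 7*k + 3.
deg f ≤ 2 (via 1,0,3).
Solving with deg f ≤ 2: f(k) = k**2/2.
So s_k = (B(k−1)f/C)·t_k = (k**2/(2*k**3 + 9*k**2 + 14*k + 6))·t_k = -2**(k + 2)*k**2*factorial(k + 2).
Check: Δs_k = -2**(k + 2)*(2*k**3 + 9*k**2 + 14*k + 6)*factorial(k + 2). ✓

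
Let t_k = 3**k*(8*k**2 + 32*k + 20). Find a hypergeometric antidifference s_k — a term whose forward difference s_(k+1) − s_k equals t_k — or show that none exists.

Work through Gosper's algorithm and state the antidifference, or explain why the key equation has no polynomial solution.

s_k = 3**k*(4*k**2 + 4*k - 2)

t_(k+1)/t_k = 3*(2*k**2 + 12*k + 15)/(2*k**2 + 8*k + 5).
A = 3, B = 1, C = k**2 + 4*k + 5/2.
f must satisfy (3)·f(k+1) − (1)·f(k) = k**2 + 4*k + 5/2.
Bound: deg f ≤ 2.
Match coefficients ⇒ f(k) = (2*k**2 + 2*k - 1)/4.
So s_k = (B(k−1)f/C)·t_k = ((2*k**2 + 2*k - 1)/(2*(2*k**2 + 8*k + 5)))·t_k = 3**k*(4*k**2 + 4*k - 2).
Δs = 3**k*(8*k**2 + 32*k + 20), as required.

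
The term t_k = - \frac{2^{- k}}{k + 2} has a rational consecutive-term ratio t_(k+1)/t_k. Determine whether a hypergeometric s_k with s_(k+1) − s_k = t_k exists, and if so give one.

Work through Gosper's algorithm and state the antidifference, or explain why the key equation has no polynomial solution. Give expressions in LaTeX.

The ratio is (k + 2)/(2*(k + 3)).
So A=k/2 + 1 and B=k + 3, with C=1.
f must satisfy (k/2 + 1)·f(k+1) − (k + 2)·f(k) = 1.
Bound: deg f ≤ -1.
Bound -1 < 0, so the key equation has no polynomial solution.

no hypergeometric antidifference exists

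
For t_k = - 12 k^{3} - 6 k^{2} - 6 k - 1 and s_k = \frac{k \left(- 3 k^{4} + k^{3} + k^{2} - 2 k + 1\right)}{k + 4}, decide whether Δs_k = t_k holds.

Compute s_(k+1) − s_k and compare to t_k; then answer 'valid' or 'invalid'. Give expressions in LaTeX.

Invalid: residual \frac{3 \left(9 k^{4} + 58 k^{3} + 27 k^{2} + 26 k + 4\right)}{k^{2} + 9 k + 20} ≠ 0.

s_(k+1) = -(k + 1)*(2*k + 3*(k + 1)**4 - (k + 1)**3 - (k + 1)**2 + 1)/(k + 5)
s_(k+1) − s_k = (-12*k**5 - 87*k**4 - 126*k**3 - 94*k**2 - 51*k - 8)/(k**2 + 9*k + 20)
(s_(k+1) − s_k) − t_k = 3*(9*k**4 + 58*k**3 + 27*k**2 + 26*k + 4)/(k**2 + 9*k + 20)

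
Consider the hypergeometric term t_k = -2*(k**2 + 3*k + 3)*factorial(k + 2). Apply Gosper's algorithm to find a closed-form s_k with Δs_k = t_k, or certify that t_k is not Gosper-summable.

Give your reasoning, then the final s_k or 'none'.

s_k = -2*k*factorial(k + 2)

The ratio is (k + 3)*(3*k + (k + 1)**2 + 6)/(k**2 + 3*k + 3).
Normal form (A,B,C) = (k + 3, 1, k**2 + 3*k + 3).
Set up (k + 3)·f(k+1) − (1)·f(k) − (k**2 + 3*k + 3) = 0.
Bound: deg f ≤ 1.
Match coefficients ⇒ f(k) = k.
Then R = B(k−1)f/C = k/(k**2 + 3*k + 3), so s_k = R(k)·t_k = -2*k*factorial(k + 2).
Check: Δs_k = -2*(k**2 + 3*k + 3)*factorial(k + 2). ✓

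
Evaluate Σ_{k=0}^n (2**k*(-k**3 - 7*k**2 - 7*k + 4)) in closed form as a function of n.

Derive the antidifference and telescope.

S(n) = -2*2**n*n**3 - 8*2**n*n**2 - 4*2**n*n + 6*2**n - 2

Step 1: r(k) = 2*(k**3 + 10*k**2 + 24*k + 11)/(k**3 + 7*k**2 + 7*k - 4).
A = 2, B = 1, C = k**3 + 7*k**2 + 7*k - 4.
Solve (2)·f(k+1) − (1)·f(k) = k**3 + 7*k**2 + 7*k - 4.
Bound: deg f ≤ 3.
Solving with deg f ≤ 3: f(k) = (k + 2)*(k**2 - k - 1).
Get s_k = R·t_k = 2**k*(-k**3 - k**2 + 3*k + 2) with R(k) = B(k−1)f(k)/C(k) = (k + 2)*(k**2 - k - 1)/(k**3 + 7*k**2 + 7*k - 4).
Check: Δs_k = 2**k*(-k**3 - 7*k**2 - 7*k + 4). ✓
Σ_(k=0)^n t_k = s_(n+1) − s_(0) = (2**(n + 1)*(-n**3 - 4*n**2 - 2*n + 3)) − (2), i.e. -2*2**n*n**3 - 8*2**n*n**2 - 4*2**n*n + 6*2**n - 2.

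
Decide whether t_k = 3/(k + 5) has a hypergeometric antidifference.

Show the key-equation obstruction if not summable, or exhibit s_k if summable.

Ratio r(k) = (k + 5)/(k + 6).
A = k + 5, B = k + 6, C = 1.
f must satisfy (k + 5)·f(k+1) − (k + 5)·f(k) = 1.
Bound: deg f ≤ 0.
Put f(k) = c0: A·f(k+1) − B(k−1)·f(k) − C = -1; need -1 = 0 — inconsistent ⇒ no f, not summable.

No — key equation has no polynomial f.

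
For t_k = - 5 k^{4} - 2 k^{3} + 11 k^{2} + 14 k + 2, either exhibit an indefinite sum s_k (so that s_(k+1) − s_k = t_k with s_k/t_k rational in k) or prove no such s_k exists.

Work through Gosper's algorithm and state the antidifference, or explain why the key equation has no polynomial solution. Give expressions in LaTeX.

t_(k+1)/t_k = (5*k**4 + 22*k**3 + 25*k**2 - 10*k - 20)/(5*k**4 + 2*k**3 - 11*k**2 - 14*k - 2).
Take A(k)=1, B(k)=1, C(k)=k**4 + 2*k**3/5 - 11*k**2/5 - 14*k/5 - 2/5.
Key eq: (1)·f(k+1) = (1)·f(k) + (k**4 + 2*k**3/5 - 11*k**2/5 - 14*k/5 - 2/5).
deg f ≤ 5 (via 0,0,4).
Solve for f: f(k) = k*(k - 3)*(k**3 + k**2 - 1)/5 (degree 5 ≤ 5).
Certificate R = B(k−1)f/C = k*(k - 3)*(k**3 + k**2 - 1)/(5*k**4 + 2*k**3 - 11*k**2 - 14*k - 2) gives s_k = k*(-k**4 + 2*k**3 + 3*k**2 + k - 3).
Verify: -5*k**4 - 2*k**3 + 11*k**2 + 14*k + 2 matches t_k.

s_k = k \left(- k^{4} + 2 k^{3} + 3 k^{2} + k - 3\right)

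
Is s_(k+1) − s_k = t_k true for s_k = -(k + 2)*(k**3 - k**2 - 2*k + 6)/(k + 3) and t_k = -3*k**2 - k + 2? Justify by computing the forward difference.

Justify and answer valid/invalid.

s_(k+1) = (k + 3)*(2*k - (k + 1)**3 + (k + 1)**2 - 4)/(k + 4)
s_(k+1) − s_k = (-3*k**4 - 20*k**3 - 30*k**2 + 5*k + 12)/(k**2 + 7*k + 12)
(s_(k+1) − s_k) − t_k = (2*k**3 + 11*k**2 + 3*k - 12)/(k**2 + 7*k + 12)

Invalid: residual (2*k**3 + 11*k**2 + 3*k - 12)/(k**2 + 7*k + 12) ≠ 0.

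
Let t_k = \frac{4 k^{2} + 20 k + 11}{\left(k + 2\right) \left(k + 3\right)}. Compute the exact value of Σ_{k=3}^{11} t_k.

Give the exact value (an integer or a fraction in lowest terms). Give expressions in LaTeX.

Σ = 2403/70

Ratio r(k) = (k + 2)*(20*k + 4*(k + 1)**2 + 31)/((k + 4)*(4*k**2 + 20*k + 11)).
Normal form (A,B,C) = (k + 2, k + 4, k**2 + 5*k + 11/4).
f must satisfy (k + 2)·f(k+1) − (k + 3)·f(k) = k**2 + 5*k + 11/4.
Bound: deg f ≤ 2.
Match coefficients ⇒ f(k) = k*(8*k + 3)/8.
Certificate R = B(k−1)f/C = k*(k + 3)*(8*k + 3)/(2*(4*k**2 + 20*k + 11)) gives s_k = k*(8*k + 3)/(2*(k + 2)).
Verify: (4*k**2 + 20*k + 11)/(k**2 + 5*k + 6) matches t_k.
Σ_(k=3)^(11) t_k = s_(12) − s_(3) = 297/7 − (81/10) = 2403/70.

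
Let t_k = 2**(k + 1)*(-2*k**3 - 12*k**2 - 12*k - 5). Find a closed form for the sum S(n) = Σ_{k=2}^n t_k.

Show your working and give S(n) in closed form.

S(n) = -8*2**n*n**3 - 24*2**n*n**2 - 24*2**n*n - 12*2**n + 136

Compute t_(k+1)/t_k: get 2*(2*k**3 + 18*k**2 + 42*k + 31)/(2*k**3 + 12*k**2 + 12*k + 5).
A = 2, B = 1, C = k**3 + 6*k**2 + 6*k + 5/2.
Solve (2)·f(k+1) − (1)·f(k) = k**3 + 6*k**2 + 6*k + 5/2.
d = 3 from the (0,0,3) case.
Coefficient equations give f(k) = (2*k**3 + 1)/2.
Then R = B(k−1)f/C = (2*k**3 + 1)/(2*k**3 + 12*k**2 + 12*k + 5), so s_k = R(k)·t_k = 2**(k + 1)*(-2*k**3 - 1).
Check: Δs_k = 2**(k + 1)*(2*k**3 - 4*(k + 1)**3 - 1). ✓
Telescope: S(n) = s_(n+1) − s_(2) = 2**(n + 2)*(-2*n**3 - 6*n**2 - 6*n - 3) − (-136) = -8*2**n*n**3 - 24*2**n*n**2 - 24*2**n*n - 12*2**n + 136.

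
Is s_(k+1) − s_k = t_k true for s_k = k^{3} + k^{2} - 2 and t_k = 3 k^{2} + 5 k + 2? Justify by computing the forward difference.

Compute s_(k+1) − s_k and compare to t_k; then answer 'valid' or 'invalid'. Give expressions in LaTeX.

valid (s_(k+1) − s_k reduces to t_k)

s_(k+1) = k*(k**2 + 4*k + 5)
s_(k+1) − s_k = 3*k**2 + 5*k + 2
(s_(k+1) − s_k) − t_k = 0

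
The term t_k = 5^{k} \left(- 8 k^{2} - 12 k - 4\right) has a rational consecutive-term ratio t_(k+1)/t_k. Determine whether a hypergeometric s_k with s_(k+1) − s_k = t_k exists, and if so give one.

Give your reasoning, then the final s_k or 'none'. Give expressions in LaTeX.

s_k = 5^{k} \left(- 2 k^{2} + 2 k - 1\right)

t_(k+1)/t_k = 5*(2*k**2 + 7*k + 6)/(2*k**2 + 3*k + 1).
So A=5 and B=1, with C=k**2 + 3*k/2 + 1/2.
Set up (5)·f(k+1) − (1)·f(k) − (k**2 + 3*k/2 + 1/2) = 0.
Degrees (0,0,2) ⇒ d ≤ 2.
Solve for f: f(k) = (2*k**2 - 2*k + 1)/8 (degree 2 ≤ 2).
R(k) = B(k−1)·f(k)/C(k) = (2*k**2 - 2*k + 1)/(4*(k + 1)*(2*k + 1)); s_k = R·t_k = 5**k*(-2*k**2 + 2*k - 1).
Verify: 5**k*(-8*k**2 - 12*k - 4) matches t_k.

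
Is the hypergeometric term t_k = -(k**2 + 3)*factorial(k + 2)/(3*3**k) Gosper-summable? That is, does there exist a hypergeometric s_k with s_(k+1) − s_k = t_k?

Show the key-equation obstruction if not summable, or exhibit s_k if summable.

Yes. s_k = -(k - 1)*factorial(k + 2)/3**k.

Ratio r(k) = (k + 3)*((k + 1)**2 + 3)/(3*(k**2 + 3)).
Gosper form: A/B · C(k+1)/C(k) with A=k/3 + 1, B=1, C=k**2 + 3.
Solve (k/3 + 1)·f(k+1) − (1)·f(k) = k**2 + 3.
Degrees (1,0,2) ⇒ d ≤ 1.
Solving with deg f ≤ 1: f(k) = 3*(k - 1).
So s_k = (B(k−1)f/C)·t_k = (3*(k - 1)/(k**2 + 3))·t_k = -(k - 1)*factorial(k + 2)/3**k.
s_(k+1) − s_k = -(k**2 + 3)*factorial(k + 2)/(3*3**k) = t_k.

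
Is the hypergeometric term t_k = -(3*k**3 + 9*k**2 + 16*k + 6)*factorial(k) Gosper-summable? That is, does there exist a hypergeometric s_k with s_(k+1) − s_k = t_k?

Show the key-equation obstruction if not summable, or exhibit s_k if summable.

Step 1: r(k) = (3*k**4 + 21*k**3 + 61*k**2 + 77*k + 34)/(3*k**3 + 9*k**2 + 16*k + 6).
Gosper form: A/B · C(k+1)/C(k) with A=k + 1, B=1, C=k**3 + 3*k**2 + 16*k/3 + 2.
Need (k + 1)·f(k+1) − (1)·f(k) = k**3 + 3*k**2 + 16*k/3 + 2.
Degrees (1,0,3) ⇒ d ≤ 2.
A polynomial solution: f(k) = (3*k**2 + 3*k + 4)/3.
Get s_k = R·t_k = -(3*k**2 + 3*k + 4)*factorial(k) with R(k) = B(k−1)f(k)/C(k) = (3*k**2 + 3*k + 4)/(3*k**3 + 9*k**2 + 16*k + 6).
s_(k+1) − s_k = -(3*k**3 + 9*k**2 + 16*k + 6)*factorial(k) = t_k.

Yes. s_k = -(3*k**2 + 3*k + 4)*factorial(k).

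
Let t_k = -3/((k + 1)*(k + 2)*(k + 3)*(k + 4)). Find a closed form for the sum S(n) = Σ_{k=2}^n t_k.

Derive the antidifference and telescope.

Compute t_(k+1)/t_k: get (k + 1)/(k + 5).
A = k + 1, B = k + 5, C = 1.
Solve (k + 1)·f(k+1) − (k + 4)·f(k) = 1.
From deg A=1, deg B=1, deg C=0: d=3.
Solving with deg f ≤ 3: f(k) = k*(k**2 + 6*k + 11)/18.
Get s_k = R·t_k = k*(-k**2 - 6*k - 11)/(6*(k + 1)*(k + 2)*(k + 3)) with R(k) = B(k−1)f(k)/C(k) = k*(k + 4)*(k**2 + 6*k + 11)/18.
Δs = -3/(k**4 + 10*k**3 + 35*k**2 + 50*k + 24), as required.
Σ_(k=2)^n t_k = s_(n+1) − s_(2) = ((-n**3 - 9*n**2 - 26*n - 18)/(6*(n**3 + 9*n**2 + 26*n + 24))) − (-3/20), i.e. (-n**3 - 9*n**2 - 26*n + 36)/(60*(n**3 + 9*n**2 + 26*n + 24)).

S(n) = (-n**3 - 9*n**2 - 26*n + 36)/(60*(n**3 + 9*n**2 + 26*n + 24))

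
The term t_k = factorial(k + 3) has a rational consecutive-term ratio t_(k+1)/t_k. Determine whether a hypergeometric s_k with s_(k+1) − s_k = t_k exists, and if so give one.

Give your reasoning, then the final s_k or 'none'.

no hypergeometric antidifference exists

The ratio is k + 4.
Normal form (A,B,C) = (k + 4, 1, 1).
f must satisfy (k + 4)·f(k+1) − (1)·f(k) = 1.
Degrees (1,0,0) ⇒ d ≤ -1.
d = -1 < 0 ⇒ no nonzero polynomial f; not summable.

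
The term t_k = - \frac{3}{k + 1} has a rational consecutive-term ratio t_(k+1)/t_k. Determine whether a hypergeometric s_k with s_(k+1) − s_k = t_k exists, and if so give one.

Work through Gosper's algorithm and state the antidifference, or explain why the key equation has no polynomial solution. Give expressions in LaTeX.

not Gosper-summable; s_k does not exist

Ratio r(k) = (k + 1)/(k + 2).
Take A(k)=k + 1, B(k)=k + 2, C(k)=1.
Set up (k + 1)·f(k+1) − (k + 1)·f(k) − (1) = 0.
d = 0 from the (1,1,0) case.
Put f(k) = c0: A·f(k+1) − B(k−1)·f(k) − C = -1; need -1 = 0 — inconsistent ⇒ no f, not summable.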